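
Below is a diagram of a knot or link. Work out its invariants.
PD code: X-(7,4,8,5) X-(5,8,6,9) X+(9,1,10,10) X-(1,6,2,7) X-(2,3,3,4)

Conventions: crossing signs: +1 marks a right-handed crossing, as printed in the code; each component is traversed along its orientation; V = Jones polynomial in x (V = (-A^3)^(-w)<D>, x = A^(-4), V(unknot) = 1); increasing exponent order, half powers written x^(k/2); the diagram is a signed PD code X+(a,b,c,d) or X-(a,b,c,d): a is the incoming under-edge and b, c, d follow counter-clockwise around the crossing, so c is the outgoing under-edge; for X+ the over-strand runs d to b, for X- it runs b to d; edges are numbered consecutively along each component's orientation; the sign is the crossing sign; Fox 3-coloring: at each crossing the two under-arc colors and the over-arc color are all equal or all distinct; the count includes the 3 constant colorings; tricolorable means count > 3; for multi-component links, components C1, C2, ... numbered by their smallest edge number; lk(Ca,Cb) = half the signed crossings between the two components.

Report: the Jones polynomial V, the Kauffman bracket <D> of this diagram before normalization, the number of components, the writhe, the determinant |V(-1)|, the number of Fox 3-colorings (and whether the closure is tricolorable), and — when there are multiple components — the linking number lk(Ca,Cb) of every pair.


V = -x^-4 + x^-3 + x^-1
<D> = -A^-5 - A^3 + A^7 (w = -3)
1 component over 5 crossings, w = -3
9 Fox colorings among 3^5, |V(-1)| = 3: tricolorable
why: w = -3 shifts under R1 moves; the (-A^3)^(3) factor cancels that in V


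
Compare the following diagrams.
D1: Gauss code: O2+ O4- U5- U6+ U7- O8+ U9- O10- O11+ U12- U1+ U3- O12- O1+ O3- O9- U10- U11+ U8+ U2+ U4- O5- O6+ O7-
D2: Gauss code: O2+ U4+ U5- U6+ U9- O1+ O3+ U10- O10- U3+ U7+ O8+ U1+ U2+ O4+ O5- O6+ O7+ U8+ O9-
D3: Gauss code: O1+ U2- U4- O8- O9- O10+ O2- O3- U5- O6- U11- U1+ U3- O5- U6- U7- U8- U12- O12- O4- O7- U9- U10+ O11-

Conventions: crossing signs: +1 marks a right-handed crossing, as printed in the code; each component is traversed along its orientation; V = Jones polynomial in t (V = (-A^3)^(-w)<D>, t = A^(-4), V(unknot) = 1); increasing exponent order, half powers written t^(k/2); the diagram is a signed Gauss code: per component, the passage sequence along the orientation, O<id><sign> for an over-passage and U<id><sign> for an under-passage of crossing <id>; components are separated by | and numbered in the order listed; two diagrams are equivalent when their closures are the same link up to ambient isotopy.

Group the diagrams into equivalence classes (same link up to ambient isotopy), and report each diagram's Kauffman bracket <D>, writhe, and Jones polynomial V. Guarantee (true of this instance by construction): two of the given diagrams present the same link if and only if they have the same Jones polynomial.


classes: {D1} | {D2} | {D3}
V(D1) = 1  [12 crossings, <D> = A^-6, w = -2]
V(D2) = t - t^2 + 2t^3 - t^4 + t^5 - t^6  (w +4, c 10, <D> = -A^-12 + A^-8 - A^-4 + 2 - A^4 + A^8)
V(D3) = t^-8 - 2t^-7 + t^-6 - 2t^-5 + 2t^-4 + t^-2  (w -8, c 12, <D> = A^-16 + 2A^-8 - 2A^-4 + 1 - 2A^4 + A^8)
insight: 3 classes among 3 diagrams; unequal V(t) rules out equality


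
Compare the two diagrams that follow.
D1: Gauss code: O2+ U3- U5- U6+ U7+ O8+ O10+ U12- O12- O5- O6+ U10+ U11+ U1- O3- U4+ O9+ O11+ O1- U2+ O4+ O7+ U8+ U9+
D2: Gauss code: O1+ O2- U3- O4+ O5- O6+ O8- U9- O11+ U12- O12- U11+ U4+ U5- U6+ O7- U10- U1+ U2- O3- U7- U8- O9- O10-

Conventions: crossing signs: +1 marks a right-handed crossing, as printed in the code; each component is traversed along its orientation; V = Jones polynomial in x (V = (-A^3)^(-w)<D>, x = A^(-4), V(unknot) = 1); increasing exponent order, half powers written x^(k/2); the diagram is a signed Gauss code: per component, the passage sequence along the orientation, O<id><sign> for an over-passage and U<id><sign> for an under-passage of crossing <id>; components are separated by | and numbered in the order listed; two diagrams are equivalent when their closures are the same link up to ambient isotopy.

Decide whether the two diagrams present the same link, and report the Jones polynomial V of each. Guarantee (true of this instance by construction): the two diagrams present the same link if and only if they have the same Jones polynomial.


equivalent: no
V(D1) = x - x^2 + 2x^3 - x^4 + x^5 - x^6  (w +4, c 12, <D> = -A^-12 + A^-8 - A^-4 + 2 - A^4 + A^8)
V(D2) = -x^-6 + x^-5 - x^-4 + 2x^-3 - x^-2 + x^-1  [12 crossings, <D> = A^-8 - A^-4 + 2 - A^4 + A^8 - A^12, w = -4]
key observation: 2 values of V(x) split the 2 diagrams


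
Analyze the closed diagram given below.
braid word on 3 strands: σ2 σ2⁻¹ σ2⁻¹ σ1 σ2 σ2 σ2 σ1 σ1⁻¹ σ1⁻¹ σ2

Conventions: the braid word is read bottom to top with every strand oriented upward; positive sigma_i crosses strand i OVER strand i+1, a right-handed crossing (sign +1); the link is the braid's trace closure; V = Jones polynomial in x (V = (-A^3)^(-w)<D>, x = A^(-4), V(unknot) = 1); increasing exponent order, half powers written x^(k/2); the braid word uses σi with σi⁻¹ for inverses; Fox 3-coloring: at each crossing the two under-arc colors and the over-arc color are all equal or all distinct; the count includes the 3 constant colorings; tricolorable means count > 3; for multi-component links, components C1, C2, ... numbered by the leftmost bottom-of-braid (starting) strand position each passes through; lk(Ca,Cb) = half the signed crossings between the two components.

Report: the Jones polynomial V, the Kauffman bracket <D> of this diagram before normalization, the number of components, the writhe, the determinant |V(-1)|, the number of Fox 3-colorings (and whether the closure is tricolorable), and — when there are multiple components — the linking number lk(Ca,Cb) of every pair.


V(x) = -x^(1/2) - x^(3/2) - x^(5/2) + x^(9/2)
bracket: -A^-9 + A^-1 + A^3 + A^7, w = +3
2 components, writhe +3, over 11 crossings
lk(C1,C2) = 0
det 0, colorings 27 of 3^11 — tricolorable
observation: |V(-1)| = 0: so tricolorable, since 3 divides 0


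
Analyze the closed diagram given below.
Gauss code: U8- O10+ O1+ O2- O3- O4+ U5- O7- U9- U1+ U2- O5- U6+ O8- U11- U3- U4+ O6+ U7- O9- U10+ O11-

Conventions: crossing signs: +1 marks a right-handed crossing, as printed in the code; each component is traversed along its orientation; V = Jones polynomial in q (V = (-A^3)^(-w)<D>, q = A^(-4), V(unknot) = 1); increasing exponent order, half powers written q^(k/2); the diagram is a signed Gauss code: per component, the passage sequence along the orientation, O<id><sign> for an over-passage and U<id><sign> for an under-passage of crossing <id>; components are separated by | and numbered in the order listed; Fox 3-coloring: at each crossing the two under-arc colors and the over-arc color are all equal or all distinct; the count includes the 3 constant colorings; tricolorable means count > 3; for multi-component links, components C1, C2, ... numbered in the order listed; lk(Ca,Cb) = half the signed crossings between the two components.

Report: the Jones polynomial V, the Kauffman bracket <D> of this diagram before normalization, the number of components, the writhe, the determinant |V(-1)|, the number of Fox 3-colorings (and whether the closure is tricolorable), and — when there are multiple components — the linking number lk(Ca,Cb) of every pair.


V(q) = -q^-6 + 2q^-5 - 3q^-4 + 4q^-3 - 3q^-2 + 3q^-1 - 2 + q
bracket: -A^-13 + 2A^-9 - 3A^-5 + 3A^-1 - 4A^3 + 3A^7 - 2A^11 + A^15, w = -3
1 component, writhe -3, over 11 crossings
det 19, colorings 3 of 3^11 — not tricolorable
observation: the span of V is 7, forcing >= 7 crossings in any diagram


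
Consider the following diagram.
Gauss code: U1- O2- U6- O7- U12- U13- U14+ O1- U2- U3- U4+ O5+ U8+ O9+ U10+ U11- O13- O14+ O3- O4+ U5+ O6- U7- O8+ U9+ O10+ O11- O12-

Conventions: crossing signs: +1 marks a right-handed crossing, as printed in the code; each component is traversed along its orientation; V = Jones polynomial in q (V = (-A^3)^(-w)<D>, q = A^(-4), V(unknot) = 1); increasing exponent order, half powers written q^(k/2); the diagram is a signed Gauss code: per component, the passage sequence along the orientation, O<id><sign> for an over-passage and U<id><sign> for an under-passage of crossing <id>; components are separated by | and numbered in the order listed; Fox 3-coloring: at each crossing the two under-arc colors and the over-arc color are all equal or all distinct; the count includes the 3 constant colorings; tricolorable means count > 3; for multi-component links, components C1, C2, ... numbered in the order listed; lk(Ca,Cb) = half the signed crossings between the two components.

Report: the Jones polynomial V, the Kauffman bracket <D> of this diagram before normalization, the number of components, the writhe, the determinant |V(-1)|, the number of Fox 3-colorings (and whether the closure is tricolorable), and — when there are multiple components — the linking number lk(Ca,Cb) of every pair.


Jones polynomial: V(q) = -q^-6 + 2q^-5 - 4q^-4 + 5q^-3 - 4q^-2 + 5q^-1 - 3 + 2q - q^2
<D> = -A^-14 + 2A^-10 - 3A^-6 + 5A^-2 - 4A^2 + 5A^6 - 4A^10 + 2A^14 - A^18; writhe -2
components 1, writhe -2 (14 crossings)
3-colorings: 9 of 3^14, det 27 — tricolorable
note: w = -2 shifts under R1 moves; the (-A^3)^(2) factor cancels that in V


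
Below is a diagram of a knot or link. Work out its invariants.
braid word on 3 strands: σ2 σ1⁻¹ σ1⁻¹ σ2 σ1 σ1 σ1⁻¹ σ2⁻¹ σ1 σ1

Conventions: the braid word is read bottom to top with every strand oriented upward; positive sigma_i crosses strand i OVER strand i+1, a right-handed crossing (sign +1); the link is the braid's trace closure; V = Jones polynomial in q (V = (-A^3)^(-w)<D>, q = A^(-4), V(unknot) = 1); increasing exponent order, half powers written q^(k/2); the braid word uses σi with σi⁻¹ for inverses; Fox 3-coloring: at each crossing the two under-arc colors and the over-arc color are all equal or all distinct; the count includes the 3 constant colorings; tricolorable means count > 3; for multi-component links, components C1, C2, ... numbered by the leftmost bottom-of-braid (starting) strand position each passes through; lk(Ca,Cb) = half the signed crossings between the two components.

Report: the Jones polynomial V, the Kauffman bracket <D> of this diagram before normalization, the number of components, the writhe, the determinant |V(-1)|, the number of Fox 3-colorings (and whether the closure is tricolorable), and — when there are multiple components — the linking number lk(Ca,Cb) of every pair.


V(q) = -q^-1 + 2 - q + 2q^2 - q^3 + q^4 - q^5
bracket: -A^-14 + A^-10 - A^-6 + 2A^-2 - A^2 + 2A^6 - A^10, w = +2
1 component, writhe +2, over 10 crossings
det 9, colorings 9 of 3^10 — tricolorable
observation: |V(-1)| = 9: so tricolorable, since 3 divides 9


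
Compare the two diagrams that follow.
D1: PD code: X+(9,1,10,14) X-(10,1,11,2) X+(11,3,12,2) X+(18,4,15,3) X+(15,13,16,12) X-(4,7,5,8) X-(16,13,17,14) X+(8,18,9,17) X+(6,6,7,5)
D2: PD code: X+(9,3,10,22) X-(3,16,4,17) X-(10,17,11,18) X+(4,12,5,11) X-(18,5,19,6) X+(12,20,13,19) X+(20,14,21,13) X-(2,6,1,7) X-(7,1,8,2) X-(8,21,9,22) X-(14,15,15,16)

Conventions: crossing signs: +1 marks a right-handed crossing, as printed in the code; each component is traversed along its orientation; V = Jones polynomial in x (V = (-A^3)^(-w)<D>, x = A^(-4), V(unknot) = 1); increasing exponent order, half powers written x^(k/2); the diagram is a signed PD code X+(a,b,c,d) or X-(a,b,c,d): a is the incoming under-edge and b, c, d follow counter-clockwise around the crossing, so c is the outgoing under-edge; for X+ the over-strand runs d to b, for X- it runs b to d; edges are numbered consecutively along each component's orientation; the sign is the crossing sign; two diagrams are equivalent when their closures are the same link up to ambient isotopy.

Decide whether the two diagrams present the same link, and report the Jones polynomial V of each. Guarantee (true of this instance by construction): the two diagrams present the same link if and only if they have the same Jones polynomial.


equivalent: no
V(D1) = -x^(1/2) - x^(5/2)  (w +3, c 9, <D> = A^-1 + A^7)
V(D2) = -x^(-9/2) + x^(-7/2) - 2x^(-5/2) + 2x^(-3/2) - 2x^(-1/2) + x^(1/2) - x^(3/2)  (w -3, c 11, <D> = A^-15 - A^-11 + 2A^-7 - 2A^-3 + 2A - A^5 + A^9)
why: 2 values of V(x) split the 2 diagrams


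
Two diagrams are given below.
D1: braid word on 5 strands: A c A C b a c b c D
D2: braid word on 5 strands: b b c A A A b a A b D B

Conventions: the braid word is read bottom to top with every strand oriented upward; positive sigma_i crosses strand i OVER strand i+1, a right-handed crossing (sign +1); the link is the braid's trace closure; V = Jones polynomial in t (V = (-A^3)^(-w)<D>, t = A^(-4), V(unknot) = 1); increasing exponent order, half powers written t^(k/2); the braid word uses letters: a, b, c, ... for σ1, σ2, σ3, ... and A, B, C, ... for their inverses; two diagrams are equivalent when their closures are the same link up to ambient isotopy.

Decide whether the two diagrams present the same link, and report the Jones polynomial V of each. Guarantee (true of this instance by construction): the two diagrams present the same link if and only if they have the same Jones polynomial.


equivalent: no
D1 (bracket A^6; 10 crossings at w = +2): V = 1
D2 (bracket -A^-12 + A^-8 - A^-4 + 3 - A^4 + A^8 - A^12; 12 crossings at w = 0): V = -t^-3 + t^-2 - t^-1 + 3 - t + t^2 - t^3
key observation: 2 classes among 2 diagrams; unequal V(t) rules out equality


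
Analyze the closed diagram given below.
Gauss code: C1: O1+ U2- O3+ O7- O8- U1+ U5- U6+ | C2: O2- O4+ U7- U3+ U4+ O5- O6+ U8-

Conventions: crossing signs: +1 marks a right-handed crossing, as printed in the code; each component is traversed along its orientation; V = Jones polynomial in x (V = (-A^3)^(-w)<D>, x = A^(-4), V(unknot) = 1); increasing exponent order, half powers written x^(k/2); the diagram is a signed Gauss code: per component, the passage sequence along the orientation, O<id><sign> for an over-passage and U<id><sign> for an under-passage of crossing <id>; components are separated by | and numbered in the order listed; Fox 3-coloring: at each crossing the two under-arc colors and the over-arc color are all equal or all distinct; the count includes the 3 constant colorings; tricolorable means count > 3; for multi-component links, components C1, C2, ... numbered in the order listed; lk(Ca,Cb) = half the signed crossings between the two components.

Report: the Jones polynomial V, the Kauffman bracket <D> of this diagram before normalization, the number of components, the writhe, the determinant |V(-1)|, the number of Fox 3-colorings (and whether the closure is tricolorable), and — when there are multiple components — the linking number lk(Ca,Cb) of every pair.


Jones polynomial: V(x) = -x^(-5/2) - x^(-1/2)
<D> = -A^2 - A^10; writhe 0
components 2, writhe 0 (8 crossings)
linking number lk(C1,C2) = -1
3-colorings: 3 of 3^8, det 2 — not tricolorable
note: det 2 = |V(-1)|; not divisible by 3, so not tricolorable


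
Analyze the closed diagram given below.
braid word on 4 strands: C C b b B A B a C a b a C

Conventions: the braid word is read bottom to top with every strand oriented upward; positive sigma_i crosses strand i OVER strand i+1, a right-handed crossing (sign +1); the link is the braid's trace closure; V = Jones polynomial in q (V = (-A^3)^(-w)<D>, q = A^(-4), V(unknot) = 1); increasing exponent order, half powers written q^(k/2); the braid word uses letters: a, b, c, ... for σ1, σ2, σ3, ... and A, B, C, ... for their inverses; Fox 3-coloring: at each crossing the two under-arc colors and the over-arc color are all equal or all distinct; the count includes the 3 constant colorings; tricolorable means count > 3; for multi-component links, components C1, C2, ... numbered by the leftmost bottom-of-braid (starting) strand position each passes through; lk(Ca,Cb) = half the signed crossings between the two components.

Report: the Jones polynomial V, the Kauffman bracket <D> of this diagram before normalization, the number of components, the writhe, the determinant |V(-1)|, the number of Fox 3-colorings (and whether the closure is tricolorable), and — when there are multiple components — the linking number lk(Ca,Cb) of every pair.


Jones polynomial: V(q) = -q^-3 + q^-2 - q^-1 + 3 - q + q^2 - q^3
<D> = A^-15 - A^-11 + A^-7 - 3A^-3 + A - A^5 + A^9; writhe -1
components 1, writhe -1 (13 crossings)
3-colorings: 27 of 3^13, det 9 — tricolorable
note: |V(-1)| = 9: so tricolorable, since 3 divides 9


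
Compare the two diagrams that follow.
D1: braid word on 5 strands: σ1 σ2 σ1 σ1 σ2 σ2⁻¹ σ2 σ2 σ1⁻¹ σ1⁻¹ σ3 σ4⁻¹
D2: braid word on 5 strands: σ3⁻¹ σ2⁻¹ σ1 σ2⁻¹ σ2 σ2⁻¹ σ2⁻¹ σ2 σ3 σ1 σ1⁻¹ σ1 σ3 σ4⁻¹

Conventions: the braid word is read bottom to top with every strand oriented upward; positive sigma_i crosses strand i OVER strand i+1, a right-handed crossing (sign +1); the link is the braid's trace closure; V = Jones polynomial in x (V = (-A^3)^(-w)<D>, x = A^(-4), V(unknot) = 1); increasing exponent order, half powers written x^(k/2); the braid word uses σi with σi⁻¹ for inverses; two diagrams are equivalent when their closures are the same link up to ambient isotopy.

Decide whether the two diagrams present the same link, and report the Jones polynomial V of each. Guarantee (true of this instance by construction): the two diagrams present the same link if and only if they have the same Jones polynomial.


equivalent: no
V(D1) = x - x^2 + 2x^3 - x^4 + x^5 - x^6  (w +4, c 12, <D> = -A^-12 + A^-8 - A^-4 + 2 - A^4 + A^8)
D2 (bracket A^-8 - A^-4 + 1 - A^4 + A^8; 14 crossings at w = 0): V = x^-2 - x^-1 + 1 - x + x^2
why: 2 values of V(x) split the 2 diagrams


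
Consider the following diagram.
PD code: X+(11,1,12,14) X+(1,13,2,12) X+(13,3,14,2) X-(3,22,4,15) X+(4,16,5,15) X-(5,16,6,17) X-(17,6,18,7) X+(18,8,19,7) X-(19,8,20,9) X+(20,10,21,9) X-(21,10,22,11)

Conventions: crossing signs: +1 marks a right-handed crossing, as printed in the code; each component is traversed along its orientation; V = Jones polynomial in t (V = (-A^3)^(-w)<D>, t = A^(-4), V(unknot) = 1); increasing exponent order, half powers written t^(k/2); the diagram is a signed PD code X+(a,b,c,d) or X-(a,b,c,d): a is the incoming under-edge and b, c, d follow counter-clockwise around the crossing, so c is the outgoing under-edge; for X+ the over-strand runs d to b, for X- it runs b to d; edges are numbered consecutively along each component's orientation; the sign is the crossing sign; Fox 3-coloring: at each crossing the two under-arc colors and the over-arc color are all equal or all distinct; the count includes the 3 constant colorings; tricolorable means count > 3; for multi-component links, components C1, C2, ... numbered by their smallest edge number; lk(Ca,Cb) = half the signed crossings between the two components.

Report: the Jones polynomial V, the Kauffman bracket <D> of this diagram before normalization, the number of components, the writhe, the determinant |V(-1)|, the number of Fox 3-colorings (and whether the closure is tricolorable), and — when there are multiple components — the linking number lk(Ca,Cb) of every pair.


Jones polynomial: V(t) = -t^(-3/2) - 2t^(1/2) + t^(3/2) - t^(5/2) + t^(7/2)
<D> = -A^-11 + A^-7 - A^-3 + 2A + A^9; writhe +1
components 2, writhe +1 (11 crossings)
linking number lk(C1,C2) = -1
3-colorings: 9 of 3^11, det 6 — tricolorable
note: det 6 = |V(-1)|; divisible by 3, so tricolorable


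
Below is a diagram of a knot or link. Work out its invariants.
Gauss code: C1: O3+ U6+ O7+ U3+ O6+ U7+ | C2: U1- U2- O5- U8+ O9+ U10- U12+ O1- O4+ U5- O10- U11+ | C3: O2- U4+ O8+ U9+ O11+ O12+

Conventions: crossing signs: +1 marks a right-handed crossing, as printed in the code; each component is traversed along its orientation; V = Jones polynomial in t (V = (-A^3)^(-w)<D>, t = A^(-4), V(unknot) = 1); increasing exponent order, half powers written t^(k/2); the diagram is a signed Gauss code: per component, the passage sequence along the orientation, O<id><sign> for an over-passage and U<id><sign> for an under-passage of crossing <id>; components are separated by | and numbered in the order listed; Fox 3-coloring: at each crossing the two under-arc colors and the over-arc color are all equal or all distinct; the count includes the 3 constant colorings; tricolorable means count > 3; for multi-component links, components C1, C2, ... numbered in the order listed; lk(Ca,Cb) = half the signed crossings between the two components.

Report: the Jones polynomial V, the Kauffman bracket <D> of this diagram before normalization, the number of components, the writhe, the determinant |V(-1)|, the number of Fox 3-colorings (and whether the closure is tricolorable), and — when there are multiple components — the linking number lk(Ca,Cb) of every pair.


Jones polynomial: V(t) = -t^-2 + t^-1 - 2 + 3t - t^2 + 3t^3 + 2t^4 - t^5 + 2t^6 - 3t^7 + 2t^8 - t^9
<D> = -A^-24 + 2A^-20 - 3A^-16 + 2A^-12 - A^-8 + 2A^-4 + 3 - A^4 + 3A^8 - 2A^12 + A^16 - A^20; writhe +4
components 3, writhe +4 (12 crossings)
linking number lk(C1,C2) = 0
lk(C1,C3): 0
lk(C2,C3) = +2
3-colorings: 27 of 3^12, det 0 — tricolorable
note: |V(-1)| = 0: so tricolorable, since 3 divides 0


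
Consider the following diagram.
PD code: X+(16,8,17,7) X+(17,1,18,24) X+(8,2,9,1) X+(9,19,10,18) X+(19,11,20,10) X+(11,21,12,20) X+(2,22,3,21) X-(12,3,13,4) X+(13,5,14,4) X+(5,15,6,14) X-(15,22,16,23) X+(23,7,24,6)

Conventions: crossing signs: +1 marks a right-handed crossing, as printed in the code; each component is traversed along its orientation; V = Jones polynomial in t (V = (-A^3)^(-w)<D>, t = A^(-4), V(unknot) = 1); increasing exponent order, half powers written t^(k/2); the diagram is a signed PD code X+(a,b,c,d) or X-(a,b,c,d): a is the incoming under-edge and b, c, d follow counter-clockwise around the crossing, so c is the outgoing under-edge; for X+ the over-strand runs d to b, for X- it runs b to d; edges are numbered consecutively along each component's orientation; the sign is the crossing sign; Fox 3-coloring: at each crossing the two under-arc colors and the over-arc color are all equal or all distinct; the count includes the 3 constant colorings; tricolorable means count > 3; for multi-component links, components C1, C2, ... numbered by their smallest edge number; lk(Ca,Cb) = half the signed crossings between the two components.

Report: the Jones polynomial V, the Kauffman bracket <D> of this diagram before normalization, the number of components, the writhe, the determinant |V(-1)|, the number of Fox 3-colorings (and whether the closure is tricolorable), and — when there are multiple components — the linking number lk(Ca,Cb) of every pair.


V(t) = t^3 + t^5 - t^8
bracket: -A^-8 + A^4 + A^12, w = +8
1 component, writhe +8, over 12 crossings
det 3, colorings 9 of 3^12 — tricolorable
observation: w = +8 shifts under R1 moves; the (-A^3)^(-8) factor cancels that in V


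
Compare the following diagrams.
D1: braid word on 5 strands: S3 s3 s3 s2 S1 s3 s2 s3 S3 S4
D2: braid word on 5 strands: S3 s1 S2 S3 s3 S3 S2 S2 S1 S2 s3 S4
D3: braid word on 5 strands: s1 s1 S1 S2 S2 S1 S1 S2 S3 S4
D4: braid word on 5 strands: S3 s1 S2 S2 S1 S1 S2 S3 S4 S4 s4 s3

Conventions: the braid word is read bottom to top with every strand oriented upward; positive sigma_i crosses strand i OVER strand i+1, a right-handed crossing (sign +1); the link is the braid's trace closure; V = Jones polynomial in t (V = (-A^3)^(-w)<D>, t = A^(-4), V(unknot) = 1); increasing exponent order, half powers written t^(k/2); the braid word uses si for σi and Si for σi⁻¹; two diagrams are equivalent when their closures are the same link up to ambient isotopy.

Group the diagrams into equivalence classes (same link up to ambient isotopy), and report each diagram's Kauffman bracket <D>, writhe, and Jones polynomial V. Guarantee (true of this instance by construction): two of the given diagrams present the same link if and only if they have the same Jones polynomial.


classes: {D1} | {D2} | {D3, D4}
V(D1) = t + t^3 - t^4  [10 crossings, <D> = -A^-10 + A^-6 + A^2, w = +2]
V(D2) = -t^-4 + t^-3 + t^-1  (w -6, c 12, <D> = A^-14 + A^-6 - A^-2)
V(D3) = -t^-6 + t^-5 - t^-4 + 2t^-3 - t^-2 + t^-1  [10 crossings, <D> = A^-14 - A^-10 + 2A^-6 - A^-2 + A^2 - A^6, w = -6]
D4 (bracket A^-14 - A^-10 + 2A^-6 - A^-2 + A^2 - A^6; 12 crossings at w = -6): V = -t^-6 + t^-5 - t^-4 + 2t^-3 - t^-2 + t^-1
insight: 3 classes among 4 diagrams; unequal V(t) rules out equality


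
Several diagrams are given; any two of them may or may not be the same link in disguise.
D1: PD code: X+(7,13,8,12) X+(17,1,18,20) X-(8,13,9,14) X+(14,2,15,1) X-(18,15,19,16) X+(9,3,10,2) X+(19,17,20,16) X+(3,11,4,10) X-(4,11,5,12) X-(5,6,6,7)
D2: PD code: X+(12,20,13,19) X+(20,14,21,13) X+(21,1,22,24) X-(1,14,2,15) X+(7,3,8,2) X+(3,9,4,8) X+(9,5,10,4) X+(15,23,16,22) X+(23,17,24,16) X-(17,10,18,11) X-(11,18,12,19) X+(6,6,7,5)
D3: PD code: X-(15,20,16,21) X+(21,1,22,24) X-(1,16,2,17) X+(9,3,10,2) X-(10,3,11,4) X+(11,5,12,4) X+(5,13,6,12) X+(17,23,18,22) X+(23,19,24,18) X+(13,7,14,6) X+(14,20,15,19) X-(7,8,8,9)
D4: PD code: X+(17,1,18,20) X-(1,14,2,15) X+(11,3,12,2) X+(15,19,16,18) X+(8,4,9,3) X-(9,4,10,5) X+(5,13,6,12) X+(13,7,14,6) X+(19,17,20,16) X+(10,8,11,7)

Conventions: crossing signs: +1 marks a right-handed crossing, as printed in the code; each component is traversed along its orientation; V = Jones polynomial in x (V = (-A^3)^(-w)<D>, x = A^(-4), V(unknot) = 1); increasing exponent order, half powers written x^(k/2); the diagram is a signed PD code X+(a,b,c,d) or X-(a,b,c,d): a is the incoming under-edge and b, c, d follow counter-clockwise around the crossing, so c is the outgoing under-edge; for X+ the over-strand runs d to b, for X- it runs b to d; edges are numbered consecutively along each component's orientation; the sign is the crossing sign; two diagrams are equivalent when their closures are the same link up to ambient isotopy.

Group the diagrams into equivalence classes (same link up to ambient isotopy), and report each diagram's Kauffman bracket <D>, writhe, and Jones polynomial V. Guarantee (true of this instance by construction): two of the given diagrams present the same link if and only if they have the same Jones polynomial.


classes: {D1} | {D2, D3, D4}
V(D1) = 1  [10 crossings, <D> = A^6, w = +2]
V(D2) = x^2 + 2x^4 - 2x^5 + x^6 - 2x^7 + x^8  [12 crossings, <D> = A^-14 - 2A^-10 + A^-6 - 2A^-2 + 2A^2 + A^10, w = +6]
D3 (bracket A^-20 - 2A^-16 + A^-12 - 2A^-8 + 2A^-4 + A^4; 12 crossings at w = +4): V = x^2 + 2x^4 - 2x^5 + x^6 - 2x^7 + x^8
D4 (bracket A^-14 - 2A^-10 + A^-6 - 2A^-2 + 2A^2 + A^10; 10 crossings at w = +6): V = x^2 + 2x^4 - 2x^5 + x^6 - 2x^7 + x^8
insight: 2 classes among 4 diagrams; unequal V(x) rules out equality


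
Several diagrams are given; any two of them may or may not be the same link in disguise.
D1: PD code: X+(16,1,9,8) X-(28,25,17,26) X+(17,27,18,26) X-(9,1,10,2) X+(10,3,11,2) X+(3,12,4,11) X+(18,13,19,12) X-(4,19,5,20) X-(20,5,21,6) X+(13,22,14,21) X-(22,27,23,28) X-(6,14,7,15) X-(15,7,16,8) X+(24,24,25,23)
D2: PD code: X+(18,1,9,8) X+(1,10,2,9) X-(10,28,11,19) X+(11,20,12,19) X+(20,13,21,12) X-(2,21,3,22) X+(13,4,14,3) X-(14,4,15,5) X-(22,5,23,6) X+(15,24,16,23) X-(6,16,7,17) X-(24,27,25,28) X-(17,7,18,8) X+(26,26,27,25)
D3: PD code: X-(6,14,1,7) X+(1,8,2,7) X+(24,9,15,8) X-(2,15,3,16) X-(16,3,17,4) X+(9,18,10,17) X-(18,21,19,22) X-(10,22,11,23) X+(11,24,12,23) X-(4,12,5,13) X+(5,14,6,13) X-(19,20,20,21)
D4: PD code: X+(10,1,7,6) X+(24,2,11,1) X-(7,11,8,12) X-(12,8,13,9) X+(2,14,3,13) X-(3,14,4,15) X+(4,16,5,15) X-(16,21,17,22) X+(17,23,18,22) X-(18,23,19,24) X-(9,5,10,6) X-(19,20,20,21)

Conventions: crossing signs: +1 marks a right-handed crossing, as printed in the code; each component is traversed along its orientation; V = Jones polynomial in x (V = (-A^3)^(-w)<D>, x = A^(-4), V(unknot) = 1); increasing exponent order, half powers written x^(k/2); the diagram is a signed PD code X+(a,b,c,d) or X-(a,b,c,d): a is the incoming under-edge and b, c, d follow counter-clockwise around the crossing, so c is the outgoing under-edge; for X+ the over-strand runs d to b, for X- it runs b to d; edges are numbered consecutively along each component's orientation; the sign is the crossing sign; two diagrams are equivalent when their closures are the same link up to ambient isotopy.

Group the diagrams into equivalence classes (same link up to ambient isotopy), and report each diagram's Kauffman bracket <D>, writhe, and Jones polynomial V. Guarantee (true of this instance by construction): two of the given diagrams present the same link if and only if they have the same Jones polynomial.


classes: {D1, D2, D3, D4}
V(D1) = x^-2 + 2 + x^2  [14 crossings, <D> = A^-8 + 2 + A^8, w = 0]
D2 (bracket A^-8 + 2 + A^8; 14 crossings at w = 0): V = x^-2 + 2 + x^2
D3 (bracket A^-14 + 2A^-6 + A^2; 12 crossings at w = -2): V = x^-2 + 2 + x^2
V(D4) = x^-2 + 2 + x^2  [12 crossings, <D> = A^-14 + 2A^-6 + A^2, w = -2]
note: one V(x) for all 4 diagrams — one class (guaranteed)


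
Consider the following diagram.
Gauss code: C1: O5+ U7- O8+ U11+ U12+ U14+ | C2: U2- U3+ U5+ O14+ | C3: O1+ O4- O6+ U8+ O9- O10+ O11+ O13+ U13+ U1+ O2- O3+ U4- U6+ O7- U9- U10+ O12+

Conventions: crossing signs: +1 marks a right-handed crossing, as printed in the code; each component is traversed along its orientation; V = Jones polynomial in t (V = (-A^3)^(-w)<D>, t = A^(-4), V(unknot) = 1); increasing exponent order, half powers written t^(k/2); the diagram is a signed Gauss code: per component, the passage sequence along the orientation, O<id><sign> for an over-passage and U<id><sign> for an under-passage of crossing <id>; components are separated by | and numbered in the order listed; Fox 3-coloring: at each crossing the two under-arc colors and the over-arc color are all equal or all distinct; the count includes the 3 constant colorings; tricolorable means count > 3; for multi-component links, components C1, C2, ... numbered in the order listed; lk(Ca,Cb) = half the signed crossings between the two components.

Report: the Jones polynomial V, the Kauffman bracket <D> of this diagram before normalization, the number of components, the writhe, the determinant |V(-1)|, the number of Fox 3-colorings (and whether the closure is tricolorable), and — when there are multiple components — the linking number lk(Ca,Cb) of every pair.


V(t) = t + 2t^3 + t^5
bracket: A^-2 + 2A^6 + A^14, w = +6
3 components, writhe +6, over 14 crossings
lk(C1,C2) = +1
linking number lk(C1,C3) = +1
lk(C2,C3): 0
det 4, colorings 3 of 3^14 — not tricolorable
observation: summing lk over 3 pairs gives +2


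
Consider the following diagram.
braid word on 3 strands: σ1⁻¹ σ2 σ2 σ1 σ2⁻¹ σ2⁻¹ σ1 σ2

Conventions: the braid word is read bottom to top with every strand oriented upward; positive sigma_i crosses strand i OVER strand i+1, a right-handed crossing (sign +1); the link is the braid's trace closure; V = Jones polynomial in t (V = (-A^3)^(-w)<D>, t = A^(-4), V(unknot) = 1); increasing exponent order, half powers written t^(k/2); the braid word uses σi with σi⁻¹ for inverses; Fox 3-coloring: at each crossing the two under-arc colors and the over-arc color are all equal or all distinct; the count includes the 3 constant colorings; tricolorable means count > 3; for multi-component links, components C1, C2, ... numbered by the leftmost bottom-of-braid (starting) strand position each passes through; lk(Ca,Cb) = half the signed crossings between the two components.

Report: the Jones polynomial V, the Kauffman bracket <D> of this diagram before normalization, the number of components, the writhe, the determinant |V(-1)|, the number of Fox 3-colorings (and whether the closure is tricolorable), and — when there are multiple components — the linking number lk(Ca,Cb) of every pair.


V = -t^-1 + 2 - t + 2t^2 - t^3 + t^4 - t^5
<D> = -A^-14 + A^-10 - A^-6 + 2A^-2 - A^2 + 2A^6 - A^10 (w = +2)
1 component over 8 crossings, w = +2
9 Fox colorings among 3^8, |V(-1)| = 9: tricolorable
why: |V(-1)| = 9: so tricolorable, since 3 divides 9


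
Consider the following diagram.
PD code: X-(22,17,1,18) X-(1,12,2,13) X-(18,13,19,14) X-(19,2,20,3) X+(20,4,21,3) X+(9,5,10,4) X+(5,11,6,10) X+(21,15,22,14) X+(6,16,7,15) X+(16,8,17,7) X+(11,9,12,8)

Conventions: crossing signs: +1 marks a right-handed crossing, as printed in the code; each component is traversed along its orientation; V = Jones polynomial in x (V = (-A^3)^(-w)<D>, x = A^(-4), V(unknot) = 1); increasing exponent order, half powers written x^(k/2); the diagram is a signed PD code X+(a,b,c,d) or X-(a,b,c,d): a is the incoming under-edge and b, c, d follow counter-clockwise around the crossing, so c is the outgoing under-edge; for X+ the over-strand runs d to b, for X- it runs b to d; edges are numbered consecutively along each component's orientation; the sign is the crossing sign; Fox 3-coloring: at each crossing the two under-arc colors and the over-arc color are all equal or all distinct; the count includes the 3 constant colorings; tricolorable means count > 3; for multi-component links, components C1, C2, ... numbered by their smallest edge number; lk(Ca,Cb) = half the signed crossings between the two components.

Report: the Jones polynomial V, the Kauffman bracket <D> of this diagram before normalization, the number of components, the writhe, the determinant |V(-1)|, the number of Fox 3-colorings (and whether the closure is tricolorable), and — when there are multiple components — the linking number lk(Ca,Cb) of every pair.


Jones polynomial: V(x) = x - x^2 + 2x^3 - x^4 + x^5 - x^6
<D> = A^-15 - A^-11 + A^-7 - 2A^-3 + A - A^5; writhe +3
components 1, writhe +3 (11 crossings)
3-colorings: 3 of 3^11, det 7 — not tricolorable
note: the span of V is 5, forcing >= 5 crossings in any diagram


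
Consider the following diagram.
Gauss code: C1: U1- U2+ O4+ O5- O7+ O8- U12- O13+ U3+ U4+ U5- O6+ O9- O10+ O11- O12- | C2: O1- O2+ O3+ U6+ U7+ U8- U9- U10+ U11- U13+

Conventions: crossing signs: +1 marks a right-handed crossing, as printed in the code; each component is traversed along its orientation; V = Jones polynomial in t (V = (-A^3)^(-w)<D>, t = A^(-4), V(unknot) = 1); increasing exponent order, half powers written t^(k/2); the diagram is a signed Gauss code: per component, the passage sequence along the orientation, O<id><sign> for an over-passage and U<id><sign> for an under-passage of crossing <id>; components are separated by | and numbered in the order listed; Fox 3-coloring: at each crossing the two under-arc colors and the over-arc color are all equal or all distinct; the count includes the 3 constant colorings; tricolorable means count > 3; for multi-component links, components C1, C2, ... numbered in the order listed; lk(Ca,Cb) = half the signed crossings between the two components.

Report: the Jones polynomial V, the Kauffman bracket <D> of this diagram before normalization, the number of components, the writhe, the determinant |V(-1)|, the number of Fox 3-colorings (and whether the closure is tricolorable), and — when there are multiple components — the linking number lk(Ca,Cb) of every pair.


V(t) = -t^(1/2) - t^(5/2)
bracket: A^-7 + A, w = +1
2 components, writhe +1, over 13 crossings
lk(C1,C2) = +1
det 2, colorings 3 of 3^13 — not tricolorable
observation: span 2 respects span(V) <= c + mu - 1 = 14 for this 2-component diagram


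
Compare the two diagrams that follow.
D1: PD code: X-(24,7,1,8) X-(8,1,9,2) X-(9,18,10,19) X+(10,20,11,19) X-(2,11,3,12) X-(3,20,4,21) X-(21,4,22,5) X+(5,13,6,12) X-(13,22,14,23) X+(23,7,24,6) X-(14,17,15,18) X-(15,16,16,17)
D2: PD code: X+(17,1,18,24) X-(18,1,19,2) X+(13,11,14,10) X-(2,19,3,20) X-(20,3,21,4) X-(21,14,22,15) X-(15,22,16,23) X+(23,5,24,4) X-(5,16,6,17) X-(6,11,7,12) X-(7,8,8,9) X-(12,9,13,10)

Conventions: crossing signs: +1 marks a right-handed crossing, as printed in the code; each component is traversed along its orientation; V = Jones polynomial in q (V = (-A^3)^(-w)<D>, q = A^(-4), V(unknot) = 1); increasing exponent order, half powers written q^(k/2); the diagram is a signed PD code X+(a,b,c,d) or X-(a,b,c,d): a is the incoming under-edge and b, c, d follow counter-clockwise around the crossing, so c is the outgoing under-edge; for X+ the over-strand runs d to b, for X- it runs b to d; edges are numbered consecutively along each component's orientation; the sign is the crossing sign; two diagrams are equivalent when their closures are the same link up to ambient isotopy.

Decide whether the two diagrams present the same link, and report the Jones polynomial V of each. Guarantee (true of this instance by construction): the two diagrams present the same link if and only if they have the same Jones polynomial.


equivalent: yes
D1 (bracket A^-14 - A^-10 + 2A^-6 - A^-2 + A^2 - A^6; 12 crossings at w = -6): V = -q^-6 + q^-5 - q^-4 + 2q^-3 - q^-2 + q^-1
V(D2) = -q^-6 + q^-5 - q^-4 + 2q^-3 - q^-2 + q^-1  [12 crossings, <D> = A^-14 - A^-10 + 2A^-6 - A^-2 + A^2 - A^6, w = -6]
observation: one V(q) for all 2 diagrams — one class (guaranteed)


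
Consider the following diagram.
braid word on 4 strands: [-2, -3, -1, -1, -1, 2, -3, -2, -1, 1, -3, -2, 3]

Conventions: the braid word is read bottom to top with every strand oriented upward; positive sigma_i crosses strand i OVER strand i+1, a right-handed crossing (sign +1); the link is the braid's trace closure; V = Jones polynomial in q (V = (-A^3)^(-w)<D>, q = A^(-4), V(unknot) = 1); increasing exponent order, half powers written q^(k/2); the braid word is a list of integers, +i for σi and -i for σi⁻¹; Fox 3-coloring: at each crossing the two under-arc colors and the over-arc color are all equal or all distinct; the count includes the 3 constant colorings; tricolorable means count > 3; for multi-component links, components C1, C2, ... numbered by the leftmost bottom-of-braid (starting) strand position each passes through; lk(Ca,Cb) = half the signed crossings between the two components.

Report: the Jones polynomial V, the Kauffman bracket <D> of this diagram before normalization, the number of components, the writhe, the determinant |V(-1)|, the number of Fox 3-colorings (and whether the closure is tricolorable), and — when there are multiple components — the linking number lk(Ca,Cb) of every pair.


Jones polynomial: V(q) = q^-10 - 2q^-9 + 2q^-8 - 4q^-7 + 4q^-6 - 3q^-5 + 3q^-4 - q^-3 + q^-2
<D> = -A^-13 + A^-9 - 3A^-5 + 3A^-1 - 4A^3 + 4A^7 - 2A^11 + 2A^15 - A^19; writhe -7
components 1, writhe -7 (13 crossings)
3-colorings: 9 of 3^13, det 21 — tricolorable
note: det 21 = |V(-1)|; divisible by 3, so tricolorable


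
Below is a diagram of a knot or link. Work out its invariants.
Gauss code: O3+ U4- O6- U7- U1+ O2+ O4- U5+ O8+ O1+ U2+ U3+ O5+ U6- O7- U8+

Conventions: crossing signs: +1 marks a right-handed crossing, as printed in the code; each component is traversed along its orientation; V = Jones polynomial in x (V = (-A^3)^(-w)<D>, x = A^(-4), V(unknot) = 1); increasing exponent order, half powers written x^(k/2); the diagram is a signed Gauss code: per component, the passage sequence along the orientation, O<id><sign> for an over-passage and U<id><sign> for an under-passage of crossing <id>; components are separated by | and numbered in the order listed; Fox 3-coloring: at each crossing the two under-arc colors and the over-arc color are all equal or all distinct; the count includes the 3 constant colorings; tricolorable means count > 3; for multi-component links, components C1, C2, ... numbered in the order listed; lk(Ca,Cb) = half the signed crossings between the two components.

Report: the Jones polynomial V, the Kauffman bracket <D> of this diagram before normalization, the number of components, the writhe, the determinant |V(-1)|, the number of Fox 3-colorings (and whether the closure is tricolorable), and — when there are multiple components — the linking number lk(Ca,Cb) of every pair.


V = -x^-1 + 2 - x + 2x^2 - x^3 + x^4 - x^5
<D> = -A^-14 + A^-10 - A^-6 + 2A^-2 - A^2 + 2A^6 - A^10 (w = +2)
1 component over 8 crossings, w = +2
9 Fox colorings among 3^8, |V(-1)| = 9: tricolorable
why: w = +2 (over 8 crossings) is diagram-only; (-A^3)^(-2) removes it from V
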